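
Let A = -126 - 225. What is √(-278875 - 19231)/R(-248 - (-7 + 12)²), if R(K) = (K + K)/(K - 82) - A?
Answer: 355*I*√298106/125151 ≈ 1.5487*I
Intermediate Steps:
A = -351
R(K) = 351 + 2*K/(-82 + K) (R(K) = (K + K)/(K - 82) - 1*(-351) = (2*K)/(-82 + K) + 351 = 2*K/(-82 + K) + 351 = 351 + 2*K/(-82 + K))
√(-278875 - 19231)/R(-248 - (-7 + 12)²) = √(-278875 - 19231)/(((-28782 + 353*(-248 - (-7 + 12)²))/(-82 + (-248 - (-7 + 12)²)))) = √(-298106)/(((-28782 + 353*(-248 - 1*5²))/(-82 + (-248 - 1*5²)))) = (I*√298106)/(((-28782 + 353*(-248 - 1*25))/(-82 + (-248 - 1*25)))) = (I*√298106)/(((-28782 + 353*(-248 - 25))/(-82 + (-248 - 25)))) = (I*√298106)/(((-28782 + 353*(-273))/(-82 - 273))) = (I*√298106)/(((-28782 - 96369)/(-355))) = (I*√298106)/((-1/355*(-125151))) = (I*√298106)/(125151/355) = (I*√298106)*(355/125151) = 355*I*√298106/125151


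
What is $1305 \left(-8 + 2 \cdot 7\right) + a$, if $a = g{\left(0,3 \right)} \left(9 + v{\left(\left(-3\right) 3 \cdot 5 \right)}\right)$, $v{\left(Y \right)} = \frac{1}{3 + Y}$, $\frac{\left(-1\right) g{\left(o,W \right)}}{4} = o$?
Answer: $7830$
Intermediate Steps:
$g{\left(o,W \right)} = - 4 o$
$a = 0$ ($a = \left(-4\right) 0 \left(9 + \frac{1}{3 + \left(-3\right) 3 \cdot 5}\right) = 0 \left(9 + \frac{1}{3 - 45}\right) = 0 \left(9 + \frac{1}{-42}\right) = 0 \left(9 - \frac{1}{42}\right) = 0 \cdot \frac{377}{42} = 0$)
$1305 \left(-8 + 2 \cdot 7\right) + a = 1305 \left(-8 + 2 \cdot 7\right) + 0 = 1305 \left(-8 + 14\right) + 0 = 1305 \cdot 6 + 0 = 7830 + 0 = 7830$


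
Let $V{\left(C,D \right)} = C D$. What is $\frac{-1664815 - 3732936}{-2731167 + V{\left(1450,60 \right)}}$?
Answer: $\frac{5397751}{2644167} \approx 2.0414$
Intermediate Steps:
$\frac{-1664815 - 3732936}{-2731167 + V{\left(1450,60 \right)}} = \frac{-1664815 - 3732936}{-2731167 + 1450 \cdot 60} = - \frac{5397751}{-2731167 + 87000} = - \frac{5397751}{-2644167} = \left(-5397751\right) \left(- \frac{1}{2644167}\right) = \frac{5397751}{2644167}$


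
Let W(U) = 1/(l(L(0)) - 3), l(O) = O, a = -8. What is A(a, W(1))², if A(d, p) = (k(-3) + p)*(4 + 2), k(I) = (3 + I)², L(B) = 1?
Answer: 9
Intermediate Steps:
W(U) = -½ (W(U) = 1/(1 - 3) = 1/(-2) = -½)
A(d, p) = 6*p (A(d, p) = ((3 - 3)² + p)*(4 + 2) = (0² + p)*6 = (0 + p)*6 = p*6 = 6*p)
A(a, W(1))² = (6*(-½))² = (-3)² = 9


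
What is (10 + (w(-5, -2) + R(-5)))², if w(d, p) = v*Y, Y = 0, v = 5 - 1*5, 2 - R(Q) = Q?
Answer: 289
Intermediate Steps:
R(Q) = 2 - Q
v = 0 (v = 5 - 5 = 0)
w(d, p) = 0 (w(d, p) = 0*0 = 0)
(10 + (w(-5, -2) + R(-5)))² = (10 + (0 + (2 - 1*(-5))))² = (10 + (0 + (2 + 5)))² = (10 + (0 + 7))² = (10 + 7)² = 17² = 289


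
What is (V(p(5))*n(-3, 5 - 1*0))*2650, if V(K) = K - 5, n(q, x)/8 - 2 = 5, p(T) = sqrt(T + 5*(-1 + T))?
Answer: 0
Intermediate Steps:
p(T) = sqrt(-5 + 6*T) (p(T) = sqrt(T + (-5 + 5*T)) = sqrt(-5 + 6*T))
n(q, x) = 56 (n(q, x) = 16 + 8*5 = 16 + 40 = 56)
V(K) = -5 + K
(V(p(5))*n(-3, 5 - 1*0))*2650 = ((-5 + sqrt(-5 + 6*5))*56)*2650 = ((-5 + sqrt(-5 + 30))*56)*2650 = ((-5 + sqrt(25))*56)*2650 = ((-5 + 5)*56)*2650 = (0*56)*2650 = 0*2650 = 0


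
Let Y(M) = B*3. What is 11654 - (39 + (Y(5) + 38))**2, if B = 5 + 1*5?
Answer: 205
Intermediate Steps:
B = 10 (B = 5 + 5 = 10)
Y(M) = 30 (Y(M) = 10*3 = 30)
11654 - (39 + (Y(5) + 38))**2 = 11654 - (39 + (30 + 38))**2 = 11654 - (39 + 68)**2 = 11654 - 1*107**2 = 11654 - 1*11449 = 11654 - 11449 = 205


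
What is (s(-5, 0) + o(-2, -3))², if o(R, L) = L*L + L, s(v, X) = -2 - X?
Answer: 16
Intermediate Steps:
o(R, L) = L + L² (o(R, L) = L² + L = L + L²)
(s(-5, 0) + o(-2, -3))² = ((-2 - 1*0) - 3*(1 - 3))² = ((-2 + 0) - 3*(-2))² = (-2 + 6)² = 4² = 16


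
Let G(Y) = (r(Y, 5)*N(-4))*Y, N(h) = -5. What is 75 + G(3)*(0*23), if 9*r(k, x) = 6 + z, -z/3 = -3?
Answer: 75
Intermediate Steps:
z = 9 (z = -3*(-3) = 9)
r(k, x) = 5/3 (r(k, x) = (6 + 9)/9 = (1/9)*15 = 5/3)
G(Y) = -25*Y/3 (G(Y) = ((5/3)*(-5))*Y = -25*Y/3)
75 + G(3)*(0*23) = 75 + (-25/3*3)*(0*23) = 75 - 25*0 = 75 + 0 = 75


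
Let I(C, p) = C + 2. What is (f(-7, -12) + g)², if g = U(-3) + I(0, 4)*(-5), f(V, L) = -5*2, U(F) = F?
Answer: 529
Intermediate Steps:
I(C, p) = 2 + C
f(V, L) = -10
g = -13 (g = -3 + (2 + 0)*(-5) = -3 + 2*(-5) = -3 - 10 = -13)
(f(-7, -12) + g)² = (-10 - 13)² = (-23)² = 529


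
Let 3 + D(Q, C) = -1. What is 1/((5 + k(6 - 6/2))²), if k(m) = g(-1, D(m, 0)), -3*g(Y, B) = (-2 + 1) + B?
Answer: 9/400 ≈ 0.022500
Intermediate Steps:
D(Q, C) = -4 (D(Q, C) = -3 - 1 = -4)
g(Y, B) = ⅓ - B/3 (g(Y, B) = -((-2 + 1) + B)/3 = -(-1 + B)/3 = ⅓ - B/3)
k(m) = 5/3 (k(m) = ⅓ - ⅓*(-4) = ⅓ + 4/3 = 5/3)
1/((5 + k(6 - 6/2))²) = 1/((5 + 5/3)²) = 1/((20/3)²) = 1/(400/9) = 9/400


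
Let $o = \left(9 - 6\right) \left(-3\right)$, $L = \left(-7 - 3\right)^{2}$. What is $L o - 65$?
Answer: $-965$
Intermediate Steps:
$L = 100$ ($L = \left(-10\right)^{2} = 100$)
$o = -9$ ($o = 3 \left(-3\right) = -9$)
$L o - 65 = 100 \left(-9\right) - 65 = -900 - 65 = -965$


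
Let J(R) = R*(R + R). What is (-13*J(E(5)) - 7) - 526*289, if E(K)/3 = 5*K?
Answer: -298271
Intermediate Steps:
E(K) = 15*K (E(K) = 3*(5*K) = 15*K)
J(R) = 2*R**2 (J(R) = R*(2*R) = 2*R**2)
(-13*J(E(5)) - 7) - 526*289 = (-26*(15*5)**2 - 7) - 526*289 = (-26*75**2 - 7) - 152014 = (-26*5625 - 7) - 152014 = (-13*11250 - 7) - 152014 = (-146250 - 7) - 152014 = -146257 - 152014 = -298271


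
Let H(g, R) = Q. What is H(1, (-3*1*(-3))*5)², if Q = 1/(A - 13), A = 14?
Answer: 1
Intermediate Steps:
Q = 1 (Q = 1/(14 - 13) = 1/1 = 1)
H(g, R) = 1
H(1, (-3*1*(-3))*5)² = 1² = 1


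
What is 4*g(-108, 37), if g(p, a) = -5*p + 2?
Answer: 2168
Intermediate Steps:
g(p, a) = 2 - 5*p
4*g(-108, 37) = 4*(2 - 5*(-108)) = 4*(2 + 540) = 4*542 = 2168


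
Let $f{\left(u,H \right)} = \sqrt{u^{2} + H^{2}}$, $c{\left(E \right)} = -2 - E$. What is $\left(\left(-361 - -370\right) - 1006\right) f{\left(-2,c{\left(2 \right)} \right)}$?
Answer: $- 1994 \sqrt{5} \approx -4458.7$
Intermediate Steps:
$f{\left(u,H \right)} = \sqrt{H^{2} + u^{2}}$
$\left(\left(-361 - -370\right) - 1006\right) f{\left(-2,c{\left(2 \right)} \right)} = \left(\left(-361 - -370\right) - 1006\right) \sqrt{\left(-2 - 2\right)^{2} + \left(-2\right)^{2}} = \left(\left(-361 + 370\right) - 1006\right) \sqrt{\left(-2 - 2\right)^{2} + 4} = \left(9 - 1006\right) \sqrt{\left(-4\right)^{2} + 4} = - 997 \sqrt{16 + 4} = - 997 \sqrt{20} = - 997 \cdot 2 \sqrt{5} = - 1994 \sqrt{5}$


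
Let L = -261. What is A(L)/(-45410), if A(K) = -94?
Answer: 47/22705 ≈ 0.0020700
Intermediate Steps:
A(L)/(-45410) = -94/(-45410) = -94*(-1/45410) = 47/22705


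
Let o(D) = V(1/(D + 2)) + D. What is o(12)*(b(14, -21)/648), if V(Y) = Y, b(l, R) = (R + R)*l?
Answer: -1183/108 ≈ -10.954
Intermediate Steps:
b(l, R) = 2*R*l (b(l, R) = (2*R)*l = 2*R*l)
o(D) = D + 1/(2 + D) (o(D) = 1/(D + 2) + D = 1/(2 + D) + D = D + 1/(2 + D))
o(12)*(b(14, -21)/648) = ((1 + 12*(2 + 12))/(2 + 12))*((2*(-21)*14)/648) = ((1 + 12*14)/14)*(-588*1/648) = ((1 + 168)/14)*(-49/54) = ((1/14)*169)*(-49/54) = (169/14)*(-49/54) = -1183/108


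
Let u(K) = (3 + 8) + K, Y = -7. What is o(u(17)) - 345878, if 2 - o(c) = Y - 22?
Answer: -345847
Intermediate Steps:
u(K) = 11 + K
o(c) = 31 (o(c) = 2 - (-7 - 22) = 2 - 1*(-29) = 2 + 29 = 31)
o(u(17)) - 345878 = 31 - 345878 = -345847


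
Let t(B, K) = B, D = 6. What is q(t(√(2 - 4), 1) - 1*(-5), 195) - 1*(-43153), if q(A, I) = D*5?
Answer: 43183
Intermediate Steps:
q(A, I) = 30 (q(A, I) = 6*5 = 30)
q(t(√(2 - 4), 1) - 1*(-5), 195) - 1*(-43153) = 30 - 1*(-43153) = 30 + 43153 = 43183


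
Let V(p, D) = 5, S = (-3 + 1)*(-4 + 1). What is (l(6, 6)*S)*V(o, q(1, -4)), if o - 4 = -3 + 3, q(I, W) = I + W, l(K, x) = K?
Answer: 180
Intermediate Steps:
o = 4 (o = 4 + (-3 + 3) = 4 + 0 = 4)
S = 6 (S = -2*(-3) = 6)
(l(6, 6)*S)*V(o, q(1, -4)) = (6*6)*5 = 36*5 = 180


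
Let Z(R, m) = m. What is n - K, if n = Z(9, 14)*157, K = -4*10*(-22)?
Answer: 1318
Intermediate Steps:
K = 880 (K = -40*(-22) = 880)
n = 2198 (n = 14*157 = 2198)
n - K = 2198 - 1*880 = 2198 - 880 = 1318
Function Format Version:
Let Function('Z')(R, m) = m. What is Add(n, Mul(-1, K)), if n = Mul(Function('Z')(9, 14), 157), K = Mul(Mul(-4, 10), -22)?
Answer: 1318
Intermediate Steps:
K = 880 (K = Mul(-40, -22) = 880)
n = 2198 (n = Mul(14, 157) = 2198)
Add(n, Mul(-1, K)) = Add(2198, Mul(-1, 880)) = Add(2198, -880) = 1318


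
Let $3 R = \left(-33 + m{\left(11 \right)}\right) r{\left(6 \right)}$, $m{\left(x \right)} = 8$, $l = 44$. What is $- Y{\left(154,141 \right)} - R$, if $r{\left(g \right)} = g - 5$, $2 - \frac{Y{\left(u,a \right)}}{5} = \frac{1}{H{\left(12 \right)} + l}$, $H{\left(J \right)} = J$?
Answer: $- \frac{265}{168} \approx -1.5774$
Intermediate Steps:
$Y{\left(u,a \right)} = \frac{555}{56}$ ($Y{\left(u,a \right)} = 10 - \frac{5}{12 + 44} = 10 - \frac{5}{56} = \frac{555}{56}$)
$r{\left(g \right)} = -5 + g$
$R = - \frac{25}{3}$ ($R = \frac{\left(-33 + 8\right) \left(-5 + 6\right)}{3} = \frac{\left(-25\right) 1}{3} = \frac{1}{3} \left(-25\right) = - \frac{25}{3} \approx -8.3333$)
$- Y{\left(154,141 \right)} - R = \left(-1\right) \frac{555}{56} - - \frac{25}{3} = - \frac{555}{56} + \frac{25}{3} = - \frac{265}{168}$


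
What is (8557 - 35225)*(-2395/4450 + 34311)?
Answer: -407171170874/445 ≈ -9.1499e+8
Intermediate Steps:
(8557 - 35225)*(-2395/4450 + 34311) = -26668*(-2395*1/4450 + 34311) = -26668*(-479/890 + 34311) = -26668*30536311/890 = -407171170874/445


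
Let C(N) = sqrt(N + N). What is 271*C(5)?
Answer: 271*sqrt(10) ≈ 856.98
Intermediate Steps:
C(N) = sqrt(2)*sqrt(N) (C(N) = sqrt(2*N) = sqrt(2)*sqrt(N))
271*C(5) = 271*(sqrt(2)*sqrt(5)) = 271*sqrt(10)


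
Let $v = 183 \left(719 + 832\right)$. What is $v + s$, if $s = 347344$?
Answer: $631177$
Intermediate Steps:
$v = 283833$ ($v = 183 \cdot 1551 = 283833$)
$v + s = 283833 + 347344 = 631177$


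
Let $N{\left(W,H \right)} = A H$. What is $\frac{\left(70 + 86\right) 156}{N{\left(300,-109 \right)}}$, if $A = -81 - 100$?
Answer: $\frac{24336}{19729} \approx 1.2335$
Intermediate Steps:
$A = -181$
$N{\left(W,H \right)} = - 181 H$
$\frac{\left(70 + 86\right) 156}{N{\left(300,-109 \right)}} = \frac{\left(70 + 86\right) 156}{\left(-181\right) \left(-109\right)} = \frac{156 \cdot 156}{19729} = 24336 \cdot \frac{1}{19729} = \frac{24336}{19729}$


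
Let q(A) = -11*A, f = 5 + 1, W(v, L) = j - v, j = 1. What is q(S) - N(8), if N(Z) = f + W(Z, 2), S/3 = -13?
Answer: 430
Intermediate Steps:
S = -39 (S = 3*(-13) = -39)
W(v, L) = 1 - v
f = 6
N(Z) = 7 - Z (N(Z) = 6 + (1 - Z) = 7 - Z)
q(S) - N(8) = -11*(-39) - (7 - 1*8) = 429 - (7 - 8) = 429 - 1*(-1) = 429 + 1 = 430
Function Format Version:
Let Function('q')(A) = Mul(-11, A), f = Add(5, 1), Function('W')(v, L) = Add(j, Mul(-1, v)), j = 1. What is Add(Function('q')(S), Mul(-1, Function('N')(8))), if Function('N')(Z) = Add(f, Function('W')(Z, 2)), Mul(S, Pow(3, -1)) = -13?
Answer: 430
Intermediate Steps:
S = -39 (S = Mul(3, -13) = -39)
Function('W')(v, L) = Add(1, Mul(-1, v))
f = 6
Function('N')(Z) = Add(7, Mul(-1, Z)) (Function('N')(Z) = Add(6, Add(1, Mul(-1, Z))) = Add(7, Mul(-1, Z)))
Add(Function('q')(S), Mul(-1, Function('N')(8))) = Add(Mul(-11, -39), Mul(-1, Add(7, Mul(-1, 8)))) = Add(429, Mul(-1, Add(7, -8))) = Add(429, Mul(-1, -1)) = Add(429, 1) = 430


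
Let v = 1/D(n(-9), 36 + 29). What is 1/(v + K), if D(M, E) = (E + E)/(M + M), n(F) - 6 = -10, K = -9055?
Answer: -65/588579 ≈ -0.00011044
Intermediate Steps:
n(F) = -4 (n(F) = 6 - 10 = -4)
D(M, E) = E/M (D(M, E) = (2*E)/((2*M)) = (2*E)*(1/(2*M)) = E/M)
v = -4/65 (v = 1/((36 + 29)/(-4)) = 1/(65*(-1/4)) = 1/(-65/4) = -4/65 ≈ -0.061538)
1/(v + K) = 1/(-4/65 - 9055) = 1/(-588579/65) = -65/588579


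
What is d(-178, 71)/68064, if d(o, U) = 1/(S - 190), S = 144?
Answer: -1/3130944 ≈ -3.1939e-7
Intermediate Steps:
d(o, U) = -1/46 (d(o, U) = 1/(144 - 190) = 1/(-46) = -1/46)
d(-178, 71)/68064 = -1/46/68064 = -1/46*1/68064 = -1/3130944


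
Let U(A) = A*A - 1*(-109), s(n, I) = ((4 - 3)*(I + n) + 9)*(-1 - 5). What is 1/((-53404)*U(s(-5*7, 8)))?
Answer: -1/628725292 ≈ -1.5905e-9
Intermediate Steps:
s(n, I) = -54 - 6*I - 6*n (s(n, I) = (1*(I + n) + 9)*(-6) = ((I + n) + 9)*(-6) = (9 + I + n)*(-6) = -54 - 6*I - 6*n)
U(A) = 109 + A**2 (U(A) = A**2 + 109 = 109 + A**2)
1/((-53404)*U(s(-5*7, 8))) = 1/((-53404)*(109 + (-54 - 6*8 - (-30)*7)**2)) = -1/(53404*(109 + (-54 - 48 - 6*(-35))**2)) = -1/(53404*(109 + (-54 - 48 + 210)**2)) = -1/(53404*(109 + 108**2)) = -1/(53404*(109 + 11664)) = -1/53404/11773 = -1/53404*1/11773 = -1/628725292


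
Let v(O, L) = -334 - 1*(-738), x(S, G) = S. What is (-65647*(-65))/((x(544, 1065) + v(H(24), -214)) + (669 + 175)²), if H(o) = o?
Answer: 328235/54868 ≈ 5.9823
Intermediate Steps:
v(O, L) = 404 (v(O, L) = -334 + 738 = 404)
(-65647*(-65))/((x(544, 1065) + v(H(24), -214)) + (669 + 175)²) = (-65647*(-65))/((544 + 404) + (669 + 175)²) = 4267055/(948 + 844²) = 4267055/(948 + 712336) = 4267055/713284 = 4267055*(1/713284) = 328235/54868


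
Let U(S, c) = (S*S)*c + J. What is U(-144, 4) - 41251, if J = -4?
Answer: 41689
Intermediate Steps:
U(S, c) = -4 + c*S² (U(S, c) = (S*S)*c - 4 = S²*c - 4 = c*S² - 4 = -4 + c*S²)
U(-144, 4) - 41251 = (-4 + 4*(-144)²) - 41251 = (-4 + 4*20736) - 41251 = (-4 + 82944) - 41251 = 82940 - 41251 = 41689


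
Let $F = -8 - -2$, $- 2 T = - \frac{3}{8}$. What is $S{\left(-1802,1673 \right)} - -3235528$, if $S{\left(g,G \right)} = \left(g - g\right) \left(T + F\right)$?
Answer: $3235528$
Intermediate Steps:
$T = \frac{3}{16}$ ($T = - \frac{\left(-3\right) \frac{1}{8}}{2} = \left(- \frac{1}{2}\right) \left(- \frac{3}{8}\right) = \frac{3}{16} \approx 0.1875$)
$F = -6$ ($F = -8 + 2 = -6$)
$S{\left(g,G \right)} = 0$ ($S{\left(g,G \right)} = \left(g - g\right) \left(\frac{3}{16} - 6\right) = 0 \left(- \frac{93}{16}\right) = 0$)
$S{\left(-1802,1673 \right)} - -3235528 = 0 - -3235528 = 0 + 3235528 = 3235528$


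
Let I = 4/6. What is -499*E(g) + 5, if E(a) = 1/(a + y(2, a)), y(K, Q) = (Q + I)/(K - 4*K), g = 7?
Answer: -8467/103 ≈ -82.204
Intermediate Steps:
I = ⅔ (I = 4*(⅙) = ⅔ ≈ 0.66667)
y(K, Q) = -(⅔ + Q)/(3*K) (y(K, Q) = (Q + ⅔)/(K - 4*K) = (⅔ + Q)/((-3*K)) = (⅔ + Q)*(-1/(3*K)) = -(⅔ + Q)/(3*K))
E(a) = 1/(-⅑ + 5*a/6) (E(a) = 1/(a + (⅑)*(-2 - 3*a)/2) = 1/(a + (⅑)*(½)*(-2 - 3*a)) = 1/(a + (-⅑ - a/6)) = 1/(-⅑ + 5*a/6))
-499*E(g) + 5 = -8982/(-2 + 15*7) + 5 = -8982/(-2 + 105) + 5 = -8982/103 + 5 = -8467/103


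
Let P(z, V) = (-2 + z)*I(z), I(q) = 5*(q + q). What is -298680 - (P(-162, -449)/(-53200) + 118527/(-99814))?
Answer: -19824865968051/66376310 ≈ -2.9867e+5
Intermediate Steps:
I(q) = 10*q (I(q) = 5*(2*q) = 10*q)
P(z, V) = 10*z*(-2 + z) (P(z, V) = (-2 + z)*(10*z) = 10*z*(-2 + z))
-298680 - (P(-162, -449)/(-53200) + 118527/(-99814)) = -298680 - ((10*(-162)*(-2 - 162))/(-53200) + 118527/(-99814)) = -298680 - ((10*(-162)*(-164))*(-1/53200) + 118527*(-1/99814)) = -298680 - (265680*(-1/53200) - 118527/99814) = -298680 - (-3321/665 - 118527/99814) = -298680 - 1*(-410302749/66376310) = -298680 + 410302749/66376310 = -19824865968051/66376310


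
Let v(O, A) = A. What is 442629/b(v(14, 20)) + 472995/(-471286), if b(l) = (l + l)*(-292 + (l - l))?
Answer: -107064716247/2752310240 ≈ -38.900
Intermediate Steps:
b(l) = -584*l (b(l) = (2*l)*(-292 + 0) = (2*l)*(-292) = -584*l)
442629/b(v(14, 20)) + 472995/(-471286) = 442629/((-584*20)) + 472995/(-471286) = 442629/(-11680) + 472995*(-1/471286) = 442629*(-1/11680) - 472995/471286 = -442629/11680 - 472995/471286 = -107064716247/2752310240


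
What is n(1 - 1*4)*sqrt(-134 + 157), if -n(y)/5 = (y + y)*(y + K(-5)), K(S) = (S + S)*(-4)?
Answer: 1110*sqrt(23) ≈ 5323.4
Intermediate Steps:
K(S) = -8*S (K(S) = (2*S)*(-4) = -8*S)
n(y) = -10*y*(40 + y) (n(y) = -5*(y + y)*(y - 8*(-5)) = -5*2*y*(y + 40) = -5*2*y*(40 + y) = -10*y*(40 + y))
n(1 - 1*4)*sqrt(-134 + 157) = (-10*(1 - 1*4)*(40 + (1 - 1*4)))*sqrt(-134 + 157) = (-10*(1 - 4)*(40 + (1 - 4)))*sqrt(23) = (-10*(-3)*(40 - 3))*sqrt(23) = (-10*(-3)*37)*sqrt(23) = 1110*sqrt(23)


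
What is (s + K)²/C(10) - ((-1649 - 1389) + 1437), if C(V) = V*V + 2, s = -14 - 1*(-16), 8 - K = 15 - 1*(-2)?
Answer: 163351/102 ≈ 1601.5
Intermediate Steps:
K = -9 (K = 8 - (15 - 1*(-2)) = 8 - (15 + 2) = 8 - 1*17 = 8 - 17 = -9)
s = 2 (s = -14 + 16 = 2)
C(V) = 2 + V² (C(V) = V² + 2 = 2 + V²)
(s + K)²/C(10) - ((-1649 - 1389) + 1437) = (2 - 9)²/(2 + 10²) - ((-1649 - 1389) + 1437) = (-7)²/(2 + 100) - (-3038 + 1437) = 49/102 - 1*(-1601) = 49*(1/102) + 1601 = 49/102 + 1601 = 163351/102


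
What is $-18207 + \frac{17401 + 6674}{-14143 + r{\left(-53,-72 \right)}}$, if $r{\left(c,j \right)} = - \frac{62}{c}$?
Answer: $- \frac{4549243998}{249839} \approx -18209.0$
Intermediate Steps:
$-18207 + \frac{17401 + 6674}{-14143 + r{\left(-53,-72 \right)}} = -18207 + \frac{17401 + 6674}{-14143 - \frac{62}{-53}} = -18207 + \frac{24075}{-14143 - - \frac{62}{53}} = -18207 + \frac{24075}{-14143 + \frac{62}{53}} = -18207 + \frac{24075}{- \frac{749517}{53}} = -18207 + 24075 \left(- \frac{53}{749517}\right) = -18207 - \frac{425325}{249839} = - \frac{4549243998}{249839}$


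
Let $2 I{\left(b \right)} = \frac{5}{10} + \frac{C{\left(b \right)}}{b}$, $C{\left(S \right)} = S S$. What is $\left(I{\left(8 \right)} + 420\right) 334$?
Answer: $\frac{283399}{2} \approx 1.417 \cdot 10^{5}$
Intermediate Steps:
$C{\left(S \right)} = S^{2}$
$I{\left(b \right)} = \frac{1}{4} + \frac{b}{2}$ ($I{\left(b \right)} = \frac{\frac{5}{10} + \frac{b^{2}}{b}}{2} = \frac{5 \cdot \frac{1}{10} + b}{2} = \frac{\frac{1}{2} + b}{2} = \frac{1}{4} + \frac{b}{2}$)
$\left(I{\left(8 \right)} + 420\right) 334 = \left(\left(\frac{1}{4} + \frac{1}{2} \cdot 8\right) + 420\right) 334 = \left(\left(\frac{1}{4} + 4\right) + 420\right) 334 = \left(\frac{17}{4} + 420\right) 334 = \frac{1697}{4} \cdot 334 = \frac{283399}{2}$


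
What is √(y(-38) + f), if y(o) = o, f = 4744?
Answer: √4706 ≈ 68.600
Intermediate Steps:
√(y(-38) + f) = √(-38 + 4744) = √4706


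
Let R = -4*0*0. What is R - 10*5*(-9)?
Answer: 450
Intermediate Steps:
R = 0 (R = 0*0 = 0)
R - 10*5*(-9) = 0 - 10*5*(-9) = 0 - 50*(-9) = 0 + 450 = 450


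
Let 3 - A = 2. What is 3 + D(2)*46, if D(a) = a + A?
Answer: 141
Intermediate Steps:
A = 1 (A = 3 - 1*2 = 3 - 2 = 1)
D(a) = 1 + a (D(a) = a + 1 = 1 + a)
3 + D(2)*46 = 3 + (1 + 2)*46 = 3 + 3*46 = 3 + 138 = 141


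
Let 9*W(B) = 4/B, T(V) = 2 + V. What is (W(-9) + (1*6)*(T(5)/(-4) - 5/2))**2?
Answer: 17131321/26244 ≈ 652.77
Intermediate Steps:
W(B) = 4/(9*B) (W(B) = (4/B)/9 = 4/(9*B))
(W(-9) + (1*6)*(T(5)/(-4) - 5/2))**2 = ((4/9)/(-9) + (1*6)*((2 + 5)/(-4) - 5/2))**2 = ((4/9)*(-1/9) + 6*(7*(-1/4) - 5*1/2))**2 = (-4/81 + 6*(-7/4 - 5/2))**2 = (-4/81 + 6*(-17/4))**2 = (-4/81 - 51/2)**2 = (-4139/162)**2 = 17131321/26244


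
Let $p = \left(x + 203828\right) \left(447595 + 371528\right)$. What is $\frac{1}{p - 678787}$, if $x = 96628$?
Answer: $\frac{1}{246109741301} \approx 4.0632 \cdot 10^{-12}$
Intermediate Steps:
$p = 246110420088$ ($p = \left(96628 + 203828\right) \left(447595 + 371528\right) = 300456 \cdot 819123 = 246110420088$)
$\frac{1}{p - 678787} = \frac{1}{246110420088 - 678787} = \frac{1}{246109741301}$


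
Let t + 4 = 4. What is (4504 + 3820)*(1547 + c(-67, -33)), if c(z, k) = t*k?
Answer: 12877228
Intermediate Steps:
t = 0 (t = -4 + 4 = 0)
c(z, k) = 0 (c(z, k) = 0*k = 0)
(4504 + 3820)*(1547 + c(-67, -33)) = (4504 + 3820)*(1547 + 0) = 8324*1547 = 12877228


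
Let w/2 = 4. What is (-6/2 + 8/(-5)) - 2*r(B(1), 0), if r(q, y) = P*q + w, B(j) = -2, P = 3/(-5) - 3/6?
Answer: -25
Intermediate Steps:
P = -11/10 (P = 3*(-1/5) - 3*1/6 = -3/5 - 1/2 = -11/10 ≈ -1.1000)
w = 8 (w = 2*4 = 8)
r(q, y) = 8 - 11*q/10 (r(q, y) = -11*q/10 + 8 = 8 - 11*q/10)
(-6/2 + 8/(-5)) - 2*r(B(1), 0) = (-6/2 + 8/(-5)) - 2*(8 - 11/10*(-2)) = (-6*1/2 + 8*(-1/5)) - 2*(8 + 11/5) = (-3 - 8/5) - 2*51/5 = -23/5 - 102/5 = -25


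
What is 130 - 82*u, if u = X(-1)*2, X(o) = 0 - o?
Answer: -34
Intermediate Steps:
X(o) = -o
u = 2 (u = -1*(-1)*2 = 1*2 = 2)
130 - 82*u = 130 - 82*2 = 130 - 164 = -34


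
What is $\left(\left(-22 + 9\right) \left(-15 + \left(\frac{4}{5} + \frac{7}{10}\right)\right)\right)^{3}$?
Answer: $\frac{43243551}{8} \approx 5.4054 \cdot 10^{6}$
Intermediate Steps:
$\left(\left(-22 + 9\right) \left(-15 + \left(\frac{4}{5} + \frac{7}{10}\right)\right)\right)^{3} = \left(- 13 \left(-15 + \left(4 \cdot \frac{1}{5} + 7 \cdot \frac{1}{10}\right)\right)\right)^{3} = \left(- 13 \left(-15 + \left(\frac{4}{5} + \frac{7}{10}\right)\right)\right)^{3} = \left(- 13 \left(-15 + \frac{3}{2}\right)\right)^{3} = \left(\left(-13\right) \left(- \frac{27}{2}\right)\right)^{3} = \left(\frac{351}{2}\right)^{3} = \frac{43243551}{8}$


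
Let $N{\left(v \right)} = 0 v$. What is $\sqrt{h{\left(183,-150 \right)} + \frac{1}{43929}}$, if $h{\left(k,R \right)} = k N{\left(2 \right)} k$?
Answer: $\frac{\sqrt{4881}}{14643} \approx 0.0047712$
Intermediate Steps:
$N{\left(v \right)} = 0$
$h{\left(k,R \right)} = 0$ ($h{\left(k,R \right)} = k 0 k = 0 k = 0$)
$\sqrt{h{\left(183,-150 \right)} + \frac{1}{43929}} = \sqrt{0 + \frac{1}{43929}} = \sqrt{\frac{1}{43929}} = \frac{\sqrt{4881}}{14643}$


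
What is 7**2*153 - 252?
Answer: 7245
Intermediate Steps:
7**2*153 - 252 = 49*153 - 252 = 7497 - 252 = 7245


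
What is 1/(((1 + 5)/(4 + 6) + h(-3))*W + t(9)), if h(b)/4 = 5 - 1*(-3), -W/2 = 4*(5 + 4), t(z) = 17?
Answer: -5/11651 ≈ -0.00042915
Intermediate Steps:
W = -72 (W = -8*(5 + 4) = -8*9 = -2*36 = -72)
h(b) = 32 (h(b) = 4*(5 - 1*(-3)) = 4*(5 + 3) = 4*8 = 32)
1/(((1 + 5)/(4 + 6) + h(-3))*W + t(9)) = 1/(((1 + 5)/(4 + 6) + 32)*(-72) + 17) = 1/((6/10 + 32)*(-72) + 17) = 1/((6*(⅒) + 32)*(-72) + 17) = 1/((⅗ + 32)*(-72) + 17) = 1/((163/5)*(-72) + 17) = 1/(-11736/5 + 17) = 1/(-11651/5) = -5/11651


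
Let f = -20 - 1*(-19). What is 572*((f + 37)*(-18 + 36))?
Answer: 370656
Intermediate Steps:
f = -1 (f = -20 + 19 = -1)
572*((f + 37)*(-18 + 36)) = 572*((-1 + 37)*(-18 + 36)) = 572*(36*18) = 572*648 = 370656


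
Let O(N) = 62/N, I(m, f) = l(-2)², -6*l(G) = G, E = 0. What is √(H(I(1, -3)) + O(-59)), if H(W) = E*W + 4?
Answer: √10266/59 ≈ 1.7173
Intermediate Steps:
l(G) = -G/6
I(m, f) = ⅑ (I(m, f) = (-⅙*(-2))² = (⅓)² = ⅑)
H(W) = 4 (H(W) = 0*W + 4 = 0 + 4 = 4)
√(H(I(1, -3)) + O(-59)) = √(4 + 62/(-59)) = √(4 + 62*(-1/59)) = √(4 - 62/59) = √(174/59) = √10266/59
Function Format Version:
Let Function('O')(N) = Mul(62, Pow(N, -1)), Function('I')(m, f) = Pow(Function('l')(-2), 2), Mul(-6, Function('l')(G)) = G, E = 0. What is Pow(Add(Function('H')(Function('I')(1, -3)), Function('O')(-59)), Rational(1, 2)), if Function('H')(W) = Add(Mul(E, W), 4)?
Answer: Mul(Rational(1, 59), Pow(10266, Rational(1, 2))) ≈ 1.7173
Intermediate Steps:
Function('l')(G) = Mul(Rational(-1, 6), G)
Function('I')(m, f) = Rational(1, 9) (Function('I')(m, f) = Pow(Mul(Rational(-1, 6), -2), 2) = Pow(Rational(1, 3), 2) = Rational(1, 9))
Function('H')(W) = 4 (Function('H')(W) = Add(Mul(0, W), 4) = Add(0, 4) = 4)
Pow(Add(Function('H')(Function('I')(1, -3)), Function('O')(-59)), Rational(1, 2)) = Pow(Add(4, Mul(62, Pow(-59, -1))), Rational(1, 2)) = Pow(Add(4, Mul(62, Rational(-1, 59))), Rational(1, 2)) = Pow(Add(4, Rational(-62, 59)), Rational(1, 2)) = Pow(Rational(174, 59), Rational(1, 2)) = Mul(Rational(1, 59), Pow(10266, Rational(1, 2)))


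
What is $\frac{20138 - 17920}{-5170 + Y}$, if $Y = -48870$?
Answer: $- \frac{1109}{27020} \approx -0.041044$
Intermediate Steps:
$\frac{20138 - 17920}{-5170 + Y} = \frac{20138 - 17920}{-5170 - 48870} = \frac{2218}{-54040} = 2218 \left(- \frac{1}{54040}\right) = - \frac{1109}{27020}$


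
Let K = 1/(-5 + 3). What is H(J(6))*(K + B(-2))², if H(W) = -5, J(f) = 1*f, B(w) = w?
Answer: -125/4 ≈ -31.250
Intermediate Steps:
J(f) = f
K = -½ (K = 1/(-2) = -½ ≈ -0.50000)
H(J(6))*(K + B(-2))² = -5*(-½ - 2)² = -5*(-5/2)² = -5*25/4 = -125/4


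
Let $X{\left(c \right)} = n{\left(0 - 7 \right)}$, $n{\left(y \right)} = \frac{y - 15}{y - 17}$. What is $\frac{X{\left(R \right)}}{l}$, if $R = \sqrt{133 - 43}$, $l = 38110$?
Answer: $\frac{11}{457320} \approx 2.4053 \cdot 10^{-5}$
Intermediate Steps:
$R = 3 \sqrt{10}$ ($R = \sqrt{90} = 3 \sqrt{10} \approx 9.4868$)
$n{\left(y \right)} = \frac{-15 + y}{-17 + y}$
$X{\left(c \right)} = \frac{11}{12}$ ($X{\left(c \right)} = \frac{-15 + \left(0 - 7\right)}{-17 + \left(0 - 7\right)} = \frac{-15 - 7}{-17 - 7} = \frac{1}{-24} \left(-22\right) = \left(- \frac{1}{24}\right) \left(-22\right) = \frac{11}{12}$)
$\frac{X{\left(R \right)}}{l} = \frac{11}{12 \cdot 38110} = \frac{11}{12} \cdot \frac{1}{38110} = \frac{11}{457320}$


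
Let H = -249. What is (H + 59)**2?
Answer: 36100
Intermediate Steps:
(H + 59)**2 = (-249 + 59)**2 = (-190)**2 = 36100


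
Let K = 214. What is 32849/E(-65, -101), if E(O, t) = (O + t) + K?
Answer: 32849/48 ≈ 684.35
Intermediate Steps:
E(O, t) = 214 + O + t (E(O, t) = (O + t) + 214 = 214 + O + t)
32849/E(-65, -101) = 32849/(214 - 65 - 101) = 32849/48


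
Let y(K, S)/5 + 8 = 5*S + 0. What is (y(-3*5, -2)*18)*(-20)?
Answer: 32400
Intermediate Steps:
y(K, S) = -40 + 25*S (y(K, S) = -40 + 5*(5*S + 0) = -40 + 5*(5*S) = -40 + 25*S)
(y(-3*5, -2)*18)*(-20) = ((-40 + 25*(-2))*18)*(-20) = ((-40 - 50)*18)*(-20) = -90*18*(-20) = -1620*(-20) = 32400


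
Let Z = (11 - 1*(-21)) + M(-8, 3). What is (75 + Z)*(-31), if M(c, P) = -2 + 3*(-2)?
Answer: -3069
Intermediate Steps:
M(c, P) = -8 (M(c, P) = -2 - 6 = -8)
Z = 24 (Z = (11 - 1*(-21)) - 8 = (11 + 21) - 8 = 32 - 8 = 24)
(75 + Z)*(-31) = (75 + 24)*(-31) = 99*(-31) = -3069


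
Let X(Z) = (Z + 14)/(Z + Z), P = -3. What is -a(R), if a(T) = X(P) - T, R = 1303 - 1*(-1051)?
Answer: 14135/6 ≈ 2355.8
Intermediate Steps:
R = 2354 (R = 1303 + 1051 = 2354)
X(Z) = (14 + Z)/(2*Z) (X(Z) = (14 + Z)/((2*Z)) = (14 + Z)*(1/(2*Z)) = (14 + Z)/(2*Z))
a(T) = -11/6 - T (a(T) = (1/2)*(14 - 3)/(-3) - T = (1/2)*(-1/3)*11 - T = -11/6 - T)
-a(R) = -(-11/6 - 1*2354) = -(-11/6 - 2354) = -1*(-14135/6) = 14135/6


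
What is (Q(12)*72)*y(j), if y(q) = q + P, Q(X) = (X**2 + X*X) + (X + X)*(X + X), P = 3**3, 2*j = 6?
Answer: 1866240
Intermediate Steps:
j = 3 (j = (1/2)*6 = 3)
P = 27
Q(X) = 6*X**2 (Q(X) = (X**2 + X**2) + (2*X)*(2*X) = 2*X**2 + 4*X**2 = 6*X**2)
y(q) = 27 + q (y(q) = q + 27 = 27 + q)
(Q(12)*72)*y(j) = ((6*12**2)*72)*(27 + 3) = ((6*144)*72)*30 = (864*72)*30 = 62208*30 = 1866240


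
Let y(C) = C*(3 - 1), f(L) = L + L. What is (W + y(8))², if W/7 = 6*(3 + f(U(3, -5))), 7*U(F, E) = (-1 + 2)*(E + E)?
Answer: 484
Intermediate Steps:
U(F, E) = 2*E/7 (U(F, E) = ((-1 + 2)*(E + E))/7 = (1*(2*E))/7 = (2*E)/7 = 2*E/7)
f(L) = 2*L
y(C) = 2*C (y(C) = C*2 = 2*C)
W = 6 (W = 7*(6*(3 + 2*((2/7)*(-5)))) = 7*(6*(3 + 2*(-10/7))) = 7*(6*(3 - 20/7)) = 7*(6*(⅐)) = 7*(6/7) = 6)
(W + y(8))² = (6 + 2*8)² = (6 + 16)² = 22² = 484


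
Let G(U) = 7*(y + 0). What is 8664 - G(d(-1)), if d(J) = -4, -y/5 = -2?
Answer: 8594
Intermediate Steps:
y = 10 (y = -5*(-2) = 10)
G(U) = 70 (G(U) = 7*(10 + 0) = 7*10 = 70)
8664 - G(d(-1)) = 8664 - 1*70 = 8664 - 70 = 8594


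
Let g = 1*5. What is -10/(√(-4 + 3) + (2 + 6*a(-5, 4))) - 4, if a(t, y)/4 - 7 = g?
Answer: -339304/84101 + 10*I/84101 ≈ -4.0345 + 0.0001189*I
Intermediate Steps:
g = 5
a(t, y) = 48 (a(t, y) = 28 + 4*5 = 28 + 20 = 48)
-10/(√(-4 + 3) + (2 + 6*a(-5, 4))) - 4 = -10/(√(-4 + 3) + (2 + 6*48)) - 4 = -10/(√(-1) + (2 + 288)) - 4 = -10/(I + 290) - 4 = -10/(290 + I) - 4 = ((290 - I)/84101)*(-10) - 4 = -10*(290 - I)/84101 - 4 = -4 - 10*(290 - I)/84101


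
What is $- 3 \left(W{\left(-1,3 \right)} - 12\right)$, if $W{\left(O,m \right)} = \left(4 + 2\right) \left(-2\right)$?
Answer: $72$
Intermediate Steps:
$W{\left(O,m \right)} = -12$ ($W{\left(O,m \right)} = 6 \left(-2\right) = -12$)
$- 3 \left(W{\left(-1,3 \right)} - 12\right) = - 3 \left(-12 - 12\right) = \left(-3\right) \left(-24\right) = 72$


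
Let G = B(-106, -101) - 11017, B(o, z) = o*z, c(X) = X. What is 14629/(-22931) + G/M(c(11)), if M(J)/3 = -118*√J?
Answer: -14629/22931 + 311*√11/3894 ≈ -0.37307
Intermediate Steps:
G = -311 (G = -106*(-101) - 11017 = 10706 - 11017 = -311)
M(J) = -354*√J (M(J) = 3*(-118*√J) = -354*√J)
14629/(-22931) + G/M(c(11)) = 14629/(-22931) - 311*(-√11/3894) = 14629*(-1/22931) - (-311)*√11/3894 = -14629/22931 + 311*√11/3894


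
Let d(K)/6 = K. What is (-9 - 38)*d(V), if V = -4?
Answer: 1128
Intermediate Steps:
d(K) = 6*K
(-9 - 38)*d(V) = (-9 - 38)*(6*(-4)) = -47*(-24) = 1128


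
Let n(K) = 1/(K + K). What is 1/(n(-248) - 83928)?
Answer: -496/41628289 ≈ -1.1915e-5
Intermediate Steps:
n(K) = 1/(2*K)
1/(n(-248) - 83928) = 1/((½)/(-248) - 83928) = 1/((½)*(-1/248) - 83928) = 1/(-1/496 - 83928) = 1/(-41628289/496) = -496/41628289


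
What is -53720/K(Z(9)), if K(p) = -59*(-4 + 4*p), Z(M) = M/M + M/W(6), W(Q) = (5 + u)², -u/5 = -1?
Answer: 1343000/531 ≈ 2529.2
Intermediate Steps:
u = 5 (u = -5*(-1) = 5)
W(Q) = 100 (W(Q) = (5 + 5)² = 10² = 100)
Z(M) = 1 + M/100 (Z(M) = M/M + M/100 = 1 + M*(1/100) = 1 + M/100)
K(p) = 236 - 236*p
-53720/K(Z(9)) = -53720/(236 - 236*(1 + (1/100)*9)) = -53720/(236 - 236*(1 + 9/100)) = -53720/(236 - 236*109/100) = -53720/(236 - 6431/25) = -53720/(-531/25) = -53720*(-25/531) = 1343000/531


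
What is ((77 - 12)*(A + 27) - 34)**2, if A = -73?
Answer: 9144576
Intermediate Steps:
((77 - 12)*(A + 27) - 34)**2 = ((77 - 12)*(-73 + 27) - 34)**2 = (65*(-46) - 34)**2 = (-2990 - 34)**2 = (-3024)**2 = 9144576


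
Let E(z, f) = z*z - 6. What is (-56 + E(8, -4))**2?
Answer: 4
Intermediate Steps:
E(z, f) = -6 + z**2 (E(z, f) = z**2 - 6 = -6 + z**2)
(-56 + E(8, -4))**2 = (-56 + (-6 + 8**2))**2 = (-56 + (-6 + 64))**2 = (-56 + 58)**2 = 2**2 = 4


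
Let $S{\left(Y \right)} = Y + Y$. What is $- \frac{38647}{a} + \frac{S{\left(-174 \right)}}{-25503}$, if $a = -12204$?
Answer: $\frac{329953811}{103746204} \approx 3.1804$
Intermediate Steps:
$S{\left(Y \right)} = 2 Y$
$- \frac{38647}{a} + \frac{S{\left(-174 \right)}}{-25503} = - \frac{38647}{-12204} + \frac{2 \left(-174\right)}{-25503} = \left(-38647\right) \left(- \frac{1}{12204}\right) - - \frac{116}{8501} = \frac{38647}{12204} + \frac{116}{8501} = \frac{329953811}{103746204}$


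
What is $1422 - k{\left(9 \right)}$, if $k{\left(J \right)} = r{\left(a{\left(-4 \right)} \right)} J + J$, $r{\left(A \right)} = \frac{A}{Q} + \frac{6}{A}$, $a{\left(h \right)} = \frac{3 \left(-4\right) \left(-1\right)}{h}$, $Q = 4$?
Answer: $\frac{5751}{4} \approx 1437.8$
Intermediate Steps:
$a{\left(h \right)} = \frac{12}{h}$ ($a{\left(h \right)} = \frac{\left(-12\right) \left(-1\right)}{h} = \frac{12}{h}$)
$r{\left(A \right)} = \frac{6}{A} + \frac{A}{4}$ ($r{\left(A \right)} = \frac{A}{4} + \frac{6}{A} = \frac{6}{A} + \frac{A}{4}$)
$k{\left(J \right)} = - \frac{7 J}{4}$ ($k{\left(J \right)} = \left(\frac{6}{12 \frac{1}{-4}} + \frac{12 \frac{1}{-4}}{4}\right) J + J = \left(\frac{6}{12 \left(- \frac{1}{4}\right)} + \frac{12 \left(- \frac{1}{4}\right)}{4}\right) J + J = \left(\frac{6}{-3} + \frac{1}{4} \left(-3\right)\right) J + J = \left(6 \left(- \frac{1}{3}\right) - \frac{3}{4}\right) J + J = \left(-2 - \frac{3}{4}\right) J + J = - \frac{11 J}{4} + J = - \frac{7 J}{4}$)
$1422 - k{\left(9 \right)} = 1422 - \left(- \frac{7}{4}\right) 9 = 1422 - - \frac{63}{4} = 1422 + \frac{63}{4} = \frac{5751}{4}$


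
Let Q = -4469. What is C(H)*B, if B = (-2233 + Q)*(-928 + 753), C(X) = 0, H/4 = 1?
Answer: 0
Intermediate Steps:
H = 4 (H = 4*1 = 4)
B = 1172850 (B = (-2233 - 4469)*(-928 + 753) = -6702*(-175) = 1172850)
C(H)*B = 0*1172850 = 0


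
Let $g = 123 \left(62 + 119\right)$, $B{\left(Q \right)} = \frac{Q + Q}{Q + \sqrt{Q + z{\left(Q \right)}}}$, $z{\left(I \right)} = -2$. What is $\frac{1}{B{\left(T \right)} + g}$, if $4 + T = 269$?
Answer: $\frac{778852228}{17341150711589} + \frac{265 \sqrt{263}}{17341150711589} \approx 4.4914 \cdot 10^{-5}$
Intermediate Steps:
$T = 265$ ($T = -4 + 269 = 265$)
$B{\left(Q \right)} = \frac{2 Q}{Q + \sqrt{-2 + Q}}$ ($B{\left(Q \right)} = \frac{Q + Q}{Q + \sqrt{Q - 2}} = \frac{2 Q}{Q + \sqrt{-2 + Q}}$)
$g = 22263$ ($g = 123 \cdot 181 = 22263$)
$\frac{1}{B{\left(T \right)} + g} = \frac{1}{2 \cdot 265 \frac{1}{265 + \sqrt{-2 + 265}} + 22263} = \frac{1}{2 \cdot 265 \frac{1}{265 + \sqrt{263}} + 22263} = \frac{1}{\frac{530}{265 + \sqrt{263}} + 22263} = \frac{1}{22263 + \frac{530}{265 + \sqrt{263}}}$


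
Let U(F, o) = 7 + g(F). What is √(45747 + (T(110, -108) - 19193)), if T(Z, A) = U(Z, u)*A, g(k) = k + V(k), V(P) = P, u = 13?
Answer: √2038 ≈ 45.144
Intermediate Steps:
g(k) = 2*k (g(k) = k + k = 2*k)
U(F, o) = 7 + 2*F
T(Z, A) = A*(7 + 2*Z) (T(Z, A) = (7 + 2*Z)*A = A*(7 + 2*Z))
√(45747 + (T(110, -108) - 19193)) = √(45747 + (-108*(7 + 2*110) - 19193)) = √(45747 + (-108*(7 + 220) - 19193)) = √(45747 + (-108*227 - 19193)) = √(45747 + (-24516 - 19193)) = √(45747 - 43709) = √2038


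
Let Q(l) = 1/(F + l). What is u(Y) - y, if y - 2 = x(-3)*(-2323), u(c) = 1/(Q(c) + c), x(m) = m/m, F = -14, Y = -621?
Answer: 915253221/394336 ≈ 2321.0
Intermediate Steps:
Q(l) = 1/(-14 + l)
x(m) = 1
u(c) = 1/(c + 1/(-14 + c)) (u(c) = 1/(1/(-14 + c) + c) = 1/(c + 1/(-14 + c)))
y = -2321 (y = 2 + 1*(-2323) = 2 - 2323 = -2321)
u(Y) - y = (-14 - 621)/(1 - 621*(-14 - 621)) - 1*(-2321) = -635/(1 - 621*(-635)) + 2321 = -635/(1 + 394335) + 2321 = -635/394336 + 2321 = 915253221/394336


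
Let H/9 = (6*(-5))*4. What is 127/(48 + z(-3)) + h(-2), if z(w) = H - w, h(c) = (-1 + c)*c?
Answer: 6047/1029 ≈ 5.8766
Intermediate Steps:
h(c) = c*(-1 + c)
H = -1080 (H = 9*((6*(-5))*4) = 9*(-30*4) = 9*(-120) = -1080)
z(w) = -1080 - w
127/(48 + z(-3)) + h(-2) = 127/(48 + (-1080 - 1*(-3))) - 2*(-1 - 2) = 127/(48 + (-1080 + 3)) - 2*(-3) = 127/(48 - 1077) + 6 = 127/(-1029) + 6 = -1/1029*127 + 6 = -127/1029 + 6 = 6047/1029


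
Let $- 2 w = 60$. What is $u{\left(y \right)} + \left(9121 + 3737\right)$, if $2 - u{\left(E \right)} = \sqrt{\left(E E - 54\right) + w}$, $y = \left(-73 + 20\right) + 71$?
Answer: $12860 - 4 \sqrt{15} \approx 12845.0$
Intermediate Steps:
$w = -30$ ($w = \left(- \frac{1}{2}\right) 60 = -30$)
$y = 18$ ($y = -53 + 71 = 18$)
$u{\left(E \right)} = 2 - \sqrt{-84 + E^{2}}$ ($u{\left(E \right)} = 2 - \sqrt{\left(E E - 54\right) - 30} = 2 - \sqrt{\left(E^{2} - 54\right) - 30} = 2 - \sqrt{\left(-54 + E^{2}\right) - 30} = 2 - \sqrt{-84 + E^{2}}$)
$u{\left(y \right)} + \left(9121 + 3737\right) = \left(2 - \sqrt{-84 + 18^{2}}\right) + \left(9121 + 3737\right) = \left(2 - \sqrt{-84 + 324}\right) + 12858 = \left(2 - \sqrt{240}\right) + 12858 = \left(2 - 4 \sqrt{15}\right) + 12858 = 12860 - 4 \sqrt{15}$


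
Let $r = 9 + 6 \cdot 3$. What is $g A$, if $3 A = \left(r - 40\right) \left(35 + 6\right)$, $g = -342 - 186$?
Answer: $93808$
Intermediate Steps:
$r = 27$ ($r = 9 + 18 = 27$)
$g = -528$
$A = - \frac{533}{3}$ ($A = \frac{\left(27 - 40\right) \left(35 + 6\right)}{3} = \frac{\left(27 - 40\right) 41}{3} = \frac{\left(-13\right) 41}{3} = \frac{1}{3} \left(-533\right) = - \frac{533}{3} \approx -177.67$)
$g A = \left(-528\right) \left(- \frac{533}{3}\right) = 93808$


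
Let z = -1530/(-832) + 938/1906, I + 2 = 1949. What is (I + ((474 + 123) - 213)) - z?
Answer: 923196139/396448 ≈ 2328.7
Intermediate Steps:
I = 1947 (I = -2 + 1949 = 1947)
z = 924149/396448 (z = -1530*(-1/832) + 938*(1/1906) = 765/416 + 469/953 = 924149/396448 ≈ 2.3311)
(I + ((474 + 123) - 213)) - z = (1947 + ((474 + 123) - 213)) - 1*924149/396448 = (1947 + (597 - 213)) - 924149/396448 = (1947 + 384) - 924149/396448 = 2331 - 924149/396448 = 923196139/396448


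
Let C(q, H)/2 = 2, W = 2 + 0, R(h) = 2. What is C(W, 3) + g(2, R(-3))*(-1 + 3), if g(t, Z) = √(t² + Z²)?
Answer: 4 + 4*√2 ≈ 9.6569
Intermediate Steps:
W = 2
C(q, H) = 4 (C(q, H) = 2*2 = 4)
g(t, Z) = √(Z² + t²)
C(W, 3) + g(2, R(-3))*(-1 + 3) = 4 + √(2² + 2²)*(-1 + 3) = 4 + √(4 + 4)*2 = 4 + √8*2 = 4 + (2*√2)*2 = 4 + 4*√2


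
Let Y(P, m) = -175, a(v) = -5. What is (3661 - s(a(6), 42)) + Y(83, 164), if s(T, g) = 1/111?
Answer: 386945/111 ≈ 3486.0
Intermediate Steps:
s(T, g) = 1/111
(3661 - s(a(6), 42)) + Y(83, 164) = (3661 - 1*1/111) - 175 = (3661 - 1/111) - 175 = 406370/111 - 175 = 386945/111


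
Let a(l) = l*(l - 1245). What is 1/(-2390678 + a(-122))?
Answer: -1/2223904 ≈ -4.4966e-7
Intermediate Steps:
a(l) = l*(-1245 + l)
1/(-2390678 + a(-122)) = 1/(-2390678 - 122*(-1245 - 122)) = 1/(-2390678 - 122*(-1367)) = 1/(-2390678 + 166774) = 1/(-2223904) = -1/2223904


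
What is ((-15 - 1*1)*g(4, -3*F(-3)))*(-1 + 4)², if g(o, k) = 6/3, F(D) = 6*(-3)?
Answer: -288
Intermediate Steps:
F(D) = -18
g(o, k) = 2 (g(o, k) = 6*(⅓) = 2)
((-15 - 1*1)*g(4, -3*F(-3)))*(-1 + 4)² = ((-15 - 1*1)*2)*(-1 + 4)² = ((-15 - 1)*2)*3² = -16*2*9 = -32*9 = -288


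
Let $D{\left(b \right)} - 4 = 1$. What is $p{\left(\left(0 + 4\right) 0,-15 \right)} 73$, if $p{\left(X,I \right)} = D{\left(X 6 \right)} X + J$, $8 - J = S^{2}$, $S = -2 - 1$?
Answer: $-73$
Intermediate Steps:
$D{\left(b \right)} = 5$ ($D{\left(b \right)} = 4 + 1 = 5$)
$S = -3$ ($S = -2 - 1 = -3$)
$J = -1$ ($J = 8 - \left(-3\right)^{2} = 8 - 9 = -1$)
$p{\left(X,I \right)} = -1 + 5 X$ ($p{\left(X,I \right)} = 5 X - 1 = -1 + 5 X$)
$p{\left(\left(0 + 4\right) 0,-15 \right)} 73 = \left(-1 + 5 \left(0 + 4\right) 0\right) 73 = \left(-1 + 5 \cdot 4 \cdot 0\right) 73 = \left(-1 + 5 \cdot 0\right) 73 = \left(-1 + 0\right) 73 = \left(-1\right) 73 = -73$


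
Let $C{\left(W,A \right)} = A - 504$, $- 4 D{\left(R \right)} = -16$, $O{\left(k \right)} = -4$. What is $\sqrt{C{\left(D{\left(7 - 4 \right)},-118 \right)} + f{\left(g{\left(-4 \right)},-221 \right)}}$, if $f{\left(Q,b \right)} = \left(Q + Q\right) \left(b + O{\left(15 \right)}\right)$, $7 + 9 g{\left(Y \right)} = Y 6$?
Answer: $4 \sqrt{58} \approx 30.463$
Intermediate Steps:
$g{\left(Y \right)} = - \frac{7}{9} + \frac{2 Y}{3}$ ($g{\left(Y \right)} = - \frac{7}{9} + \frac{Y 6}{9} = - \frac{7}{9} + \frac{6 Y}{9} = - \frac{7}{9} + \frac{2 Y}{3}$)
$D{\left(R \right)} = 4$ ($D{\left(R \right)} = \left(- \frac{1}{4}\right) \left(-16\right) = 4$)
$C{\left(W,A \right)} = -504 + A$
$f{\left(Q,b \right)} = 2 Q \left(-4 + b\right)$ ($f{\left(Q,b \right)} = \left(Q + Q\right) \left(b - 4\right) = 2 Q \left(-4 + b\right)$)
$\sqrt{C{\left(D{\left(7 - 4 \right)},-118 \right)} + f{\left(g{\left(-4 \right)},-221 \right)}} = \sqrt{\left(-504 - 118\right) + 2 \left(- \frac{7}{9} + \frac{2}{3} \left(-4\right)\right) \left(-4 - 221\right)} = \sqrt{-622 + 2 \left(- \frac{7}{9} - \frac{8}{3}\right) \left(-225\right)} = \sqrt{-622 + 2 \left(- \frac{31}{9}\right) \left(-225\right)} = \sqrt{-622 + 1550} = \sqrt{928} = 4 \sqrt{58}$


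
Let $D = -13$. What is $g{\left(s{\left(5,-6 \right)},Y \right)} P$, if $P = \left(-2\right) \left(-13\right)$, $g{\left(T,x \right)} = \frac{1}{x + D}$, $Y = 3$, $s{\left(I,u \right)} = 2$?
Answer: $- \frac{13}{5} \approx -2.6$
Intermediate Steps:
$g{\left(T,x \right)} = \frac{1}{-13 + x}$ ($g{\left(T,x \right)} = \frac{1}{x - 13} = \frac{1}{-13 + x}$)
$P = 26$
$g{\left(s{\left(5,-6 \right)},Y \right)} P = \frac{1}{-13 + 3} \cdot 26 = \frac{1}{-10} \cdot 26 = \left(- \frac{1}{10}\right) 26 = - \frac{13}{5}$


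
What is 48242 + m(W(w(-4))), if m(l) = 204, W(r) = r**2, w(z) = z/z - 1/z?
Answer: 48446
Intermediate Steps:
w(z) = 1 - 1/z
48242 + m(W(w(-4))) = 48242 + 204 = 48446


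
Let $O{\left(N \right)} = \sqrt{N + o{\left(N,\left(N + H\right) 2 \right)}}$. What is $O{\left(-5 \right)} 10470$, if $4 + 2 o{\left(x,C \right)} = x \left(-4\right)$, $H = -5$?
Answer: $10470 \sqrt{3} \approx 18135.0$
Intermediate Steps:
$o{\left(x,C \right)} = -2 - 2 x$ ($o{\left(x,C \right)} = -2 + \frac{x \left(-4\right)}{2} = -2 + \frac{\left(-4\right) x}{2} = -2 - 2 x$)
$O{\left(N \right)} = \sqrt{-2 - N}$ ($O{\left(N \right)} = \sqrt{N - \left(2 + 2 N\right)} = \sqrt{-2 - N}$)
$O{\left(-5 \right)} 10470 = \sqrt{-2 - -5} \cdot 10470 = \sqrt{-2 + 5} \cdot 10470 = \sqrt{3} \cdot 10470 = 10470 \sqrt{3}$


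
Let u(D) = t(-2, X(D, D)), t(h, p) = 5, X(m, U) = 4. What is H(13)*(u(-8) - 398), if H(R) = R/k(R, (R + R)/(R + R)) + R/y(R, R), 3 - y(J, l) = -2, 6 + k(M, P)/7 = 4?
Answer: -45981/70 ≈ -656.87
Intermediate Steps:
k(M, P) = -14 (k(M, P) = -42 + 7*4 = -42 + 28 = -14)
y(J, l) = 5 (y(J, l) = 3 - 1*(-2) = 3 + 2 = 5)
u(D) = 5
H(R) = 9*R/70 (H(R) = R/(-14) + R/5 = R*(-1/14) + R*(1/5) = -R/14 + R/5 = 9*R/70)
H(13)*(u(-8) - 398) = ((9/70)*13)*(5 - 398) = (117/70)*(-393) = -45981/70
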